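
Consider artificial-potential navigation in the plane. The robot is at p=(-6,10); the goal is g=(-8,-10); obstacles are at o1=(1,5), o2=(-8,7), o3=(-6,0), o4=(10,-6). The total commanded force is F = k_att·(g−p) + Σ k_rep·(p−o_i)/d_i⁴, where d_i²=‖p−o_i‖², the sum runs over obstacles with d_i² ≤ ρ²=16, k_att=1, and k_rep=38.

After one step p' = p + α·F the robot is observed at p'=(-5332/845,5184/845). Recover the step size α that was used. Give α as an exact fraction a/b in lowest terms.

α = 1/5

F_att = 1·(g−p) = 1·(-2,-20) = (-2.0000,-20.0000)
o1: d²=74 > ρ²=16 → inactive
o2: d²=13 ≤ ρ²=16; F_rep = 38·(2,3)/13² = (0.4497,0.6746)
o3: d²=100 > ρ²=16 → inactive
o4: d²=512 > ρ²=16 → inactive
F = F_att + ΣF_rep = (-1.5503,-19.3254)
Δp = p'−p = (-0.3101,-3.8651); α = Δx/Fx = (-262/845) / (-262/169) = 1/5
check: Δy/Fy = (-3266/845) / (-3266/169) = 1/5 ✓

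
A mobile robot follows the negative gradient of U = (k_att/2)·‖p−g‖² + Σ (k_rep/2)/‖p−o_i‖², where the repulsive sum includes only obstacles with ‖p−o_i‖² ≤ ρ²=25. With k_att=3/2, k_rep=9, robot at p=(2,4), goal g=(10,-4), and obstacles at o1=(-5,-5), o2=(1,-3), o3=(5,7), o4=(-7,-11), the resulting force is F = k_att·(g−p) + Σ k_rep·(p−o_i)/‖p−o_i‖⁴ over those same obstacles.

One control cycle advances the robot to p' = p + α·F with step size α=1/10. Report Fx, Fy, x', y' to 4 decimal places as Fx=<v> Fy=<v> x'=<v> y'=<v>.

F_att = 3/2·(g−p) = 3/2·(8,-8) = (12.0000,-12.0000)
o1: d²=130 > ρ²=25 → inactive
o2: d²=50 > ρ²=25 → inactive
o3: d²=18 ≤ ρ²=25; F_rep = 9·(-3,-3)/18² = (-0.0833,-0.0833)
o4: d²=306 > ρ²=25 → inactive
F = F_att + ΣF_rep = (11.9167,-12.0833)
p' = p + 1/10·F = (3.1917,2.7917)

Fx=11.9167 Fy=-12.0833 x'=3.1917 y'=2.7917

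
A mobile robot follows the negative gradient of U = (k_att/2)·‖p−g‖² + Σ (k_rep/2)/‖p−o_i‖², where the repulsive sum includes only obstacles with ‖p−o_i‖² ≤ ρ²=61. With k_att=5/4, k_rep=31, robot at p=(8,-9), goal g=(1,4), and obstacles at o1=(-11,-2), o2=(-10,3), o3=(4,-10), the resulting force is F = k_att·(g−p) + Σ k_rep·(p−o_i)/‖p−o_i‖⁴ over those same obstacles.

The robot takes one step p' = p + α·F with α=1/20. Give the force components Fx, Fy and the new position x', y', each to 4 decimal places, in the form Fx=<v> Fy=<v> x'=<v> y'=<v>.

Fx=-8.3209 Fy=16.3573 x'=7.5840 y'=-8.1821

F_att = 5/4·(g−p) = 5/4·(-7,13) = (-8.7500,16.2500)
o1: d²=410 > ρ²=61 → inactive
o2: d²=468 > ρ²=61 → inactive
o3: d²=17 ≤ ρ²=61; F_rep = 31·(4,1)/17² = (0.4291,0.1073)
F = F_att + ΣF_rep = (-8.3209,16.3573)
p' = p + 1/20·F = (7.5840,-8.1821)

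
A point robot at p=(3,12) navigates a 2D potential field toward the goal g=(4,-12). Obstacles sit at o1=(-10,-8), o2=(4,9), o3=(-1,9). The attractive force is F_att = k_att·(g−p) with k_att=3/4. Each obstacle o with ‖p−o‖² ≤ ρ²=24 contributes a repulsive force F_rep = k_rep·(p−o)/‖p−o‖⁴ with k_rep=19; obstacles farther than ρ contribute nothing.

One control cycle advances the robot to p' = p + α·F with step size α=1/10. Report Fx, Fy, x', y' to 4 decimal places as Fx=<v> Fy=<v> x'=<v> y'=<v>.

F_att = 3/4·(g−p) = 3/4·(1,-24) = (0.7500,-18.0000)
o1: d²=569 > ρ²=24 → inactive
o2: d²=10 ≤ ρ²=24; F_rep = 19·(-1,3)/10² = (-0.1900,0.5700)
o3: d²=25 > ρ²=24 → inactive
F = F_att + ΣF_rep = (0.5600,-17.4300)
p' = p + 1/10·F = (3.0560,10.2570)

Fx=0.5600 Fy=-17.4300 x'=3.0560 y'=10.2570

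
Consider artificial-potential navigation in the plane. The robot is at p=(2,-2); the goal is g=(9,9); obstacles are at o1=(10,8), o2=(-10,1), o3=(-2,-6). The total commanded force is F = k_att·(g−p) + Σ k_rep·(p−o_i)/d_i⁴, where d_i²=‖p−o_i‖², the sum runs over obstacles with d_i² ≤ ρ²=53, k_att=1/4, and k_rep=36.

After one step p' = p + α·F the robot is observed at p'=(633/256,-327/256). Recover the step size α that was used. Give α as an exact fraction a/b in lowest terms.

α = 1/4

F_att = 1/4·(g−p) = 1/4·(7,11) = (1.7500,2.7500)
o1: d²=164 > ρ²=53 → inactive
o2: d²=153 > ρ²=53 → inactive
o3: d²=32 ≤ ρ²=53; F_rep = 36·(4,4)/32² = (0.1406,0.1406)
F = F_att + ΣF_rep = (1.8906,2.8906)
Δp = p'−p = (0.4727,0.7227); α = Δx/Fx = (121/256) / (121/64) = 1/4
check: Δy/Fy = (185/256) / (185/64) = 1/4 ✓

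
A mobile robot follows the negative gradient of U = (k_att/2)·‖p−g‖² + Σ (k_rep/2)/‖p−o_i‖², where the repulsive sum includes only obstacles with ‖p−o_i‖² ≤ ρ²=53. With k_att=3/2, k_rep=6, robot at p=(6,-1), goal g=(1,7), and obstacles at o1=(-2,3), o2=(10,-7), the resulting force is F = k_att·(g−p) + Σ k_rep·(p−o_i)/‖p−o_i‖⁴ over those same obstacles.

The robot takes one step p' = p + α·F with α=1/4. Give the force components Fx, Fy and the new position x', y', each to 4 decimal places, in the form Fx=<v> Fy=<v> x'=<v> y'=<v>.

F_att = 3/2·(g−p) = 3/2·(-5,8) = (-7.5000,12.0000)
o1: d²=80 > ρ²=53 → inactive
o2: d²=52 ≤ ρ²=53; F_rep = 6·(-4,6)/52² = (-0.0089,0.0133)
F = F_att + ΣF_rep = (-7.5089,12.0133)
p' = p + 1/4·F = (4.1228,2.0033)

Fx=-7.5089 Fy=12.0133 x'=4.1228 y'=2.0033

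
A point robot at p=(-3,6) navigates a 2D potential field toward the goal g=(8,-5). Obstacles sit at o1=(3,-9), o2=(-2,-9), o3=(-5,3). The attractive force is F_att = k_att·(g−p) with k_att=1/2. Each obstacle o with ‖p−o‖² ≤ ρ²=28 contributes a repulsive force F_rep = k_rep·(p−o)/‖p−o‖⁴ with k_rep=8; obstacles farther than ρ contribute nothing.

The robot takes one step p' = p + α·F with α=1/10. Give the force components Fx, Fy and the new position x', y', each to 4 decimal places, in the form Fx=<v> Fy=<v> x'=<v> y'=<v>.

Fx=5.5947 Fy=-5.3580 x'=-2.4405 y'=5.4642

F_att = 1/2·(g−p) = 1/2·(11,-11) = (5.5000,-5.5000)
o1: d²=261 > ρ²=28 → inactive
o2: d²=226 > ρ²=28 → inactive
o3: d²=13 ≤ ρ²=28; F_rep = 8·(2,3)/13² = (0.0947,0.1420)
F = F_att + ΣF_rep = (5.5947,-5.3580)
p' = p + 1/10·F = (-2.4405,5.4642)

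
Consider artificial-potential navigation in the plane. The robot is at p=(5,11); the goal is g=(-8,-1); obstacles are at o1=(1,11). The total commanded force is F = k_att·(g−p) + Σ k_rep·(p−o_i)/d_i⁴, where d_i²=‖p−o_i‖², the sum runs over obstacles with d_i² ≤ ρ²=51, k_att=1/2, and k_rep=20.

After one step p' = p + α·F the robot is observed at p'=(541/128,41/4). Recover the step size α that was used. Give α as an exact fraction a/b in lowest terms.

α = 1/8

F_att = 1/2·(g−p) = 1/2·(-13,-12) = (-6.5000,-6.0000)
o1: d²=16 ≤ ρ²=51; F_rep = 20·(4,0)/16² = (0.3125,0.0000)
F = F_att + ΣF_rep = (-6.1875,-6.0000)
Δp = p'−p = (-0.7734,-0.7500); α = Δx/Fx = (-99/128) / (-99/16) = 1/8
check: Δy/Fy = (-3/4) / (-6) = 1/8 ✓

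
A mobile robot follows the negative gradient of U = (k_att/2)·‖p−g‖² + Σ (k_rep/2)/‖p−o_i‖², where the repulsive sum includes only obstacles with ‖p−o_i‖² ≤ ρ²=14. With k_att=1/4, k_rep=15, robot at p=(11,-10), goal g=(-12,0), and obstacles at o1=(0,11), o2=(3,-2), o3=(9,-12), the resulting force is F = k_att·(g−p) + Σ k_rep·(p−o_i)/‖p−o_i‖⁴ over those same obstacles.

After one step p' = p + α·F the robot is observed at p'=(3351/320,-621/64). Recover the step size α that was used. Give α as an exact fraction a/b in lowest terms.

F_att = 1/4·(g−p) = 1/4·(-23,10) = (-5.7500,2.5000)
o1: d²=562 > ρ²=14 → inactive
o2: d²=128 > ρ²=14 → inactive
o3: d²=8 ≤ ρ²=14; F_rep = 15·(2,2)/8² = (0.4688,0.4688)
F = F_att + ΣF_rep = (-5.2812,2.9688)
Δp = p'−p = (-0.5281,0.2969); α = Δx/Fx = (-169/320) / (-169/32) = 1/10
check: Δy/Fy = (19/64) / (95/32) = 1/10 ✓

α = 1/10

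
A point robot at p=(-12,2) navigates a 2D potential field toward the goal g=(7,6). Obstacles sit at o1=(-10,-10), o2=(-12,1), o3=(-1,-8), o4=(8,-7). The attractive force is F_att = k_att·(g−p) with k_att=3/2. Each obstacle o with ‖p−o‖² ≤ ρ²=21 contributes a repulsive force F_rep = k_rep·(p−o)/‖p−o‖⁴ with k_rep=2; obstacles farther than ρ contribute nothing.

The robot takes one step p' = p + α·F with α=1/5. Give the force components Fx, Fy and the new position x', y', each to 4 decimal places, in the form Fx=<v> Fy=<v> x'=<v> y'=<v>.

F_att = 3/2·(g−p) = 3/2·(19,4) = (28.5000,6.0000)
o1: d²=148 > ρ²=21 → inactive
o2: d²=1 ≤ ρ²=21; F_rep = 2·(0,1)/1² = (0.0000,2.0000)
o3: d²=221 > ρ²=21 → inactive
o4: d²=481 > ρ²=21 → inactive
F = F_att + ΣF_rep = (28.5000,8.0000)
p' = p + 1/5·F = (-6.3000,3.6000)

Fx=28.5000 Fy=8.0000 x'=-6.3000 y'=3.6000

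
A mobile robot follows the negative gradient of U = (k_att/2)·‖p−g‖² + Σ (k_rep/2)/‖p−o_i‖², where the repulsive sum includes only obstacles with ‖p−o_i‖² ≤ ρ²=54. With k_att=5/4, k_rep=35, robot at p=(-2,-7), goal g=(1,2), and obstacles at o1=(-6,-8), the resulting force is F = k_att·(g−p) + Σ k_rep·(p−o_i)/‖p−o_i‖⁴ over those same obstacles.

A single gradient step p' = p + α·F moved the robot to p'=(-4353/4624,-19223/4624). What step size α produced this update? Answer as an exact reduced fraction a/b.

F_att = 5/4·(g−p) = 5/4·(3,9) = (3.7500,11.2500)
o1: d²=17 ≤ ρ²=54; F_rep = 35·(4,1)/17² = (0.4844,0.1211)
F = F_att + ΣF_rep = (4.2344,11.3711)
Δp = p'−p = (1.0586,2.8428); α = Δx/Fx = (4895/4624) / (4895/1156) = 1/4
check: Δy/Fy = (13145/4624) / (13145/1156) = 1/4 ✓

α = 1/4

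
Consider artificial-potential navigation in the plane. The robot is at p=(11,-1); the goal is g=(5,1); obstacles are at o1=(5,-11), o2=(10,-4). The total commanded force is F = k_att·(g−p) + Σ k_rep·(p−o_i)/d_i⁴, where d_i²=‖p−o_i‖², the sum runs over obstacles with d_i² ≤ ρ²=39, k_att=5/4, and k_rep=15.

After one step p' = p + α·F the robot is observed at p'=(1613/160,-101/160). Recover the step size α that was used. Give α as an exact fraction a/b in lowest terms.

F_att = 5/4·(g−p) = 5/4·(-6,2) = (-7.5000,2.5000)
o1: d²=136 > ρ²=39 → inactive
o2: d²=10 ≤ ρ²=39; F_rep = 15·(1,3)/10² = (0.1500,0.4500)
F = F_att + ΣF_rep = (-7.3500,2.9500)
Δp = p'−p = (-0.9187,0.3688); α = Δx/Fx = (-147/160) / (-147/20) = 1/8
check: Δy/Fy = (59/160) / (59/20) = 1/8 ✓

α = 1/8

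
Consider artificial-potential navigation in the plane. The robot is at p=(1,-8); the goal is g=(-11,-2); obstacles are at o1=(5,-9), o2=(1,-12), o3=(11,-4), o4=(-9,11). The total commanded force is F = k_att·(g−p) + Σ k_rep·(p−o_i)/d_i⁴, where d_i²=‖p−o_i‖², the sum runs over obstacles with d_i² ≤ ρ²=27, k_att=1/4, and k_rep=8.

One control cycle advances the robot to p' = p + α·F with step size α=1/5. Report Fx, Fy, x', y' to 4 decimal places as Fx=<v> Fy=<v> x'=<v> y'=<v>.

Fx=-3.1107 Fy=1.6527 x'=0.3779 y'=-7.6695

F_att = 1/4·(g−p) = 1/4·(-12,6) = (-3.0000,1.5000)
o1: d²=17 ≤ ρ²=27; F_rep = 8·(-4,1)/17² = (-0.1107,0.0277)
o2: d²=16 ≤ ρ²=27; F_rep = 8·(0,4)/16² = (0.0000,0.1250)
o3: d²=116 > ρ²=27 → inactive
o4: d²=461 > ρ²=27 → inactive
F = F_att + ΣF_rep = (-3.1107,1.6527)
p' = p + 1/5·F = (0.3779,-7.6695)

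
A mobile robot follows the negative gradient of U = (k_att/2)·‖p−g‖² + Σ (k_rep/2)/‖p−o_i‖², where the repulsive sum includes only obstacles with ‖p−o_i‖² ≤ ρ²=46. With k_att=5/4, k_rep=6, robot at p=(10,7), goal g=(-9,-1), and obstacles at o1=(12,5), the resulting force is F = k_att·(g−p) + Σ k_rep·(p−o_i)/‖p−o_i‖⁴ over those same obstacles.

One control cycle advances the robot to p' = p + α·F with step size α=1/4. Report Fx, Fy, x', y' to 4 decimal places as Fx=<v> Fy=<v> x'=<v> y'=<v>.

F_att = 5/4·(g−p) = 5/4·(-19,-8) = (-23.7500,-10.0000)
o1: d²=8 ≤ ρ²=46; F_rep = 6·(-2,2)/8² = (-0.1875,0.1875)
F = F_att + ΣF_rep = (-23.9375,-9.8125)
p' = p + 1/4·F = (4.0156,4.5469)

Fx=-23.9375 Fy=-9.8125 x'=4.0156 y'=4.5469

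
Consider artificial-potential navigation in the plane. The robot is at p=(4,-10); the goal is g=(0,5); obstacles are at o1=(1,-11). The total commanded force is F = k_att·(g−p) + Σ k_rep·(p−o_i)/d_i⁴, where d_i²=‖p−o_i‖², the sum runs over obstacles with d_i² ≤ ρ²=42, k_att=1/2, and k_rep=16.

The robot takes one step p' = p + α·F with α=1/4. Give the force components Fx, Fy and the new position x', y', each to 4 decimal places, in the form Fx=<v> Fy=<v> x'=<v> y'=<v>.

F_att = 1/2·(g−p) = 1/2·(-4,15) = (-2.0000,7.5000)
o1: d²=10 ≤ ρ²=42; F_rep = 16·(3,1)/10² = (0.4800,0.1600)
F = F_att + ΣF_rep = (-1.5200,7.6600)
p' = p + 1/4·F = (3.6200,-8.0850)

Fx=-1.5200 Fy=7.6600 x'=3.6200 y'=-8.0850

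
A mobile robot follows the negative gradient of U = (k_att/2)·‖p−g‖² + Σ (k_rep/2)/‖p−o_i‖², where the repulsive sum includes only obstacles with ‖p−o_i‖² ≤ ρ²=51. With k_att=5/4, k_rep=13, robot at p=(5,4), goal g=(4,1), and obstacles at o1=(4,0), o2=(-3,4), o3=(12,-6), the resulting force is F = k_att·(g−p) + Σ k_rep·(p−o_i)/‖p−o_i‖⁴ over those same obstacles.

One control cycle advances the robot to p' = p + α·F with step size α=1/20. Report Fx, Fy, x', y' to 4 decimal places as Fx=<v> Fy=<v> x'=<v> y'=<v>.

Fx=-1.2050 Fy=-3.5701 x'=4.9397 y'=3.8215

F_att = 5/4·(g−p) = 5/4·(-1,-3) = (-1.2500,-3.7500)
o1: d²=17 ≤ ρ²=51; F_rep = 13·(1,4)/17² = (0.0450,0.1799)
o2: d²=64 > ρ²=51 → inactive
o3: d²=149 > ρ²=51 → inactive
F = F_att + ΣF_rep = (-1.2050,-3.5701)
p' = p + 1/20·F = (4.9397,3.8215)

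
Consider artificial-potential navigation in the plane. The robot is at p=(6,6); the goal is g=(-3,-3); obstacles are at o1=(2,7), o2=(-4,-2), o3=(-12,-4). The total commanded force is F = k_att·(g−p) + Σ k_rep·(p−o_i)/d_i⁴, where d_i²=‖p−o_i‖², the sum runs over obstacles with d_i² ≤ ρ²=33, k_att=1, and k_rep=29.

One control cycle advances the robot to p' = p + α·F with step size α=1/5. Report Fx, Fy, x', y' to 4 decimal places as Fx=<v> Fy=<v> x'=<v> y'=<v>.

Fx=-8.5986 Fy=-9.1003 x'=4.2803 y'=4.1799

F_att = 1·(g−p) = 1·(-9,-9) = (-9.0000,-9.0000)
o1: d²=17 ≤ ρ²=33; F_rep = 29·(4,-1)/17² = (0.4014,-0.1003)
o2: d²=164 > ρ²=33 → inactive
o3: d²=424 > ρ²=33 → inactive
F = F_att + ΣF_rep = (-8.5986,-9.1003)
p' = p + 1/5·F = (4.2803,4.1799)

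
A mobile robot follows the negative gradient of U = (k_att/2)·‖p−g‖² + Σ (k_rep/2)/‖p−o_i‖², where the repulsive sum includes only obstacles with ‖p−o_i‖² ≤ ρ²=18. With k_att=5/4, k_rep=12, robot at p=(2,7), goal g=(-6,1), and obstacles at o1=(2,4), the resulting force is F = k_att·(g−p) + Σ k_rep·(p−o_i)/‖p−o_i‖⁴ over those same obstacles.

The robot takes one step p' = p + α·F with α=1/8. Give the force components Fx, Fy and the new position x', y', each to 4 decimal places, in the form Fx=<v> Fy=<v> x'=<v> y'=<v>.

F_att = 5/4·(g−p) = 5/4·(-8,-6) = (-10.0000,-7.5000)
o1: d²=9 ≤ ρ²=18; F_rep = 12·(0,3)/9² = (0.0000,0.4444)
F = F_att + ΣF_rep = (-10.0000,-7.0556)
p' = p + 1/8·F = (0.7500,6.1181)

Fx=-10.0000 Fy=-7.0556 x'=0.7500 y'=6.1181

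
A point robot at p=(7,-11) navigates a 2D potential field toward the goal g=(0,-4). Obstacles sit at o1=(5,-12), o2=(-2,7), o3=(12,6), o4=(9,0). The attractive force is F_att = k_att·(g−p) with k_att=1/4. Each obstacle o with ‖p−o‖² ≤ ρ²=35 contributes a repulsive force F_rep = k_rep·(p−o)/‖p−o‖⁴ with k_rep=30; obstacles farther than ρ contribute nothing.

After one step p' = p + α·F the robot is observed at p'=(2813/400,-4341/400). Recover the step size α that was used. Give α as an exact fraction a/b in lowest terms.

F_att = 1/4·(g−p) = 1/4·(-7,7) = (-1.7500,1.7500)
o1: d²=5 ≤ ρ²=35; F_rep = 30·(2,1)/5² = (2.4000,1.2000)
o2: d²=405 > ρ²=35 → inactive
o3: d²=314 > ρ²=35 → inactive
o4: d²=125 > ρ²=35 → inactive
F = F_att + ΣF_rep = (0.6500,2.9500)
Δp = p'−p = (0.0325,0.1475); α = Δx/Fx = (13/400) / (13/20) = 1/20
check: Δy/Fy = (59/400) / (59/20) = 1/20 ✓

α = 1/20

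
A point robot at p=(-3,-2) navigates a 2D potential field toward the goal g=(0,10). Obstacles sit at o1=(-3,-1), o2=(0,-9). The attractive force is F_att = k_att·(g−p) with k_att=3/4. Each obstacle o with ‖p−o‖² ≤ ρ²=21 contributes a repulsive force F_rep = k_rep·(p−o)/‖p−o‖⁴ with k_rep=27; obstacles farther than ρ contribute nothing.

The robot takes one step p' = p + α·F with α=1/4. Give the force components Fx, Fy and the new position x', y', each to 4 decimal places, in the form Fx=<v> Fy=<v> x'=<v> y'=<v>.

Fx=2.2500 Fy=-18.0000 x'=-2.4375 y'=-6.5000

F_att = 3/4·(g−p) = 3/4·(3,12) = (2.2500,9.0000)
o1: d²=1 ≤ ρ²=21; F_rep = 27·(0,-1)/1² = (0.0000,-27.0000)
o2: d²=58 > ρ²=21 → inactive
F = F_att + ΣF_rep = (2.2500,-18.0000)
p' = p + 1/4·F = (-2.4375,-6.5000)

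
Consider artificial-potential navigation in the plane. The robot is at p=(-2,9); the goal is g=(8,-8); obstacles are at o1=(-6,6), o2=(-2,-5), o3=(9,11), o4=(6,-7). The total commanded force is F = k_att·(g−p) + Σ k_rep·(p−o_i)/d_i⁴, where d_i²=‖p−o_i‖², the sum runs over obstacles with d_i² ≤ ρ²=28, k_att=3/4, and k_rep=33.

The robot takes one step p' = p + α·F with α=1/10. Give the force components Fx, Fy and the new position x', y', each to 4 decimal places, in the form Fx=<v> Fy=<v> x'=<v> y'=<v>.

Fx=7.7112 Fy=-12.5916 x'=-1.2289 y'=7.7408

F_att = 3/4·(g−p) = 3/4·(10,-17) = (7.5000,-12.7500)
o1: d²=25 ≤ ρ²=28; F_rep = 33·(4,3)/25² = (0.2112,0.1584)
o2: d²=196 > ρ²=28 → inactive
o3: d²=125 > ρ²=28 → inactive
o4: d²=320 > ρ²=28 → inactive
F = F_att + ΣF_rep = (7.7112,-12.5916)
p' = p + 1/10·F = (-1.2289,7.7408)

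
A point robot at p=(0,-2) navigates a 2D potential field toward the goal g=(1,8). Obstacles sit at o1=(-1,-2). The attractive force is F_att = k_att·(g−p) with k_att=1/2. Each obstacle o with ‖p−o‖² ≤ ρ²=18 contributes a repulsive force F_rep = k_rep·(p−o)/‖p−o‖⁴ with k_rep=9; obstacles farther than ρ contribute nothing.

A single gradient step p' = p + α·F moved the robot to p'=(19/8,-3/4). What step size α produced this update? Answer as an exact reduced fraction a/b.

F_att = 1/2·(g−p) = 1/2·(1,10) = (0.5000,5.0000)
o1: d²=1 ≤ ρ²=18; F_rep = 9·(1,0)/1² = (9.0000,0.0000)
F = F_att + ΣF_rep = (9.5000,5.0000)
Δp = p'−p = (2.3750,1.2500); α = Δx/Fx = (19/8) / (19/2) = 1/4
check: Δy/Fy = (5/4) / (5) = 1/4 ✓

α = 1/4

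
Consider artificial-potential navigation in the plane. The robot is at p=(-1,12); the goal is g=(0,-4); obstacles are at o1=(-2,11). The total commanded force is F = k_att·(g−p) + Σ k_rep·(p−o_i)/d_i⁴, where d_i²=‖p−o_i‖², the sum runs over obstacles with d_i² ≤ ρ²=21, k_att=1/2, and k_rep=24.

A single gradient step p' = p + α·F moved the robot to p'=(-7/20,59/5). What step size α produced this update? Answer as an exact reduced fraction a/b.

F_att = 1/2·(g−p) = 1/2·(1,-16) = (0.5000,-8.0000)
o1: d²=2 ≤ ρ²=21; F_rep = 24·(1,1)/2² = (6.0000,6.0000)
F = F_att + ΣF_rep = (6.5000,-2.0000)
Δp = p'−p = (0.6500,-0.2000); α = Δx/Fx = (13/20) / (13/2) = 1/10
check: Δy/Fy = (-1/5) / (-2) = 1/10 ✓

α = 1/10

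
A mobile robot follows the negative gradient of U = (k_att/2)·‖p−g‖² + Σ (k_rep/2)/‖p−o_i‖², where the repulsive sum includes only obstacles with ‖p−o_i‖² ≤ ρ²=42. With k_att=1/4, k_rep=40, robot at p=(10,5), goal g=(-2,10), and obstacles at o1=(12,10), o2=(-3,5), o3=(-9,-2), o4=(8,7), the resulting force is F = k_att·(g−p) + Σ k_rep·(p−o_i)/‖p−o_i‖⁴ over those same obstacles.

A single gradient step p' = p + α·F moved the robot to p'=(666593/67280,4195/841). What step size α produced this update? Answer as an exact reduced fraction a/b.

F_att = 1/4·(g−p) = 1/4·(-12,5) = (-3.0000,1.2500)
o1: d²=29 ≤ ρ²=42; F_rep = 40·(-2,-5)/29² = (-0.0951,-0.2378)
o2: d²=169 > ρ²=42 → inactive
o3: d²=410 > ρ²=42 → inactive
o4: d²=8 ≤ ρ²=42; F_rep = 40·(2,-2)/8² = (1.2500,-1.2500)
F = F_att + ΣF_rep = (-1.8451,-0.2378)
Δp = p'−p = (-0.0923,-0.0119); α = Δx/Fx = (-6207/67280) / (-6207/3364) = 1/20
check: Δy/Fy = (-10/841) / (-200/841) = 1/20 ✓

α = 1/20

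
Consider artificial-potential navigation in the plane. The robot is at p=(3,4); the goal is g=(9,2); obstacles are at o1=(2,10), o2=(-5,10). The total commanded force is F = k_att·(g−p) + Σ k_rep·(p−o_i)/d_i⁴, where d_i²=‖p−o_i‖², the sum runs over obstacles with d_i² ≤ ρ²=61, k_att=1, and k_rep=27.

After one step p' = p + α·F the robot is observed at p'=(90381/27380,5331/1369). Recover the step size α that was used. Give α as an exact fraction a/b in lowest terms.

F_att = 1·(g−p) = 1·(6,-2) = (6.0000,-2.0000)
o1: d²=37 ≤ ρ²=61; F_rep = 27·(1,-6)/37² = (0.0197,-0.1183)
o2: d²=100 > ρ²=61 → inactive
F = F_att + ΣF_rep = (6.0197,-2.1183)
Δp = p'−p = (0.3010,-0.1059); α = Δx/Fx = (8241/27380) / (8241/1369) = 1/20
check: Δy/Fy = (-145/1369) / (-2900/1369) = 1/20 ✓

α = 1/20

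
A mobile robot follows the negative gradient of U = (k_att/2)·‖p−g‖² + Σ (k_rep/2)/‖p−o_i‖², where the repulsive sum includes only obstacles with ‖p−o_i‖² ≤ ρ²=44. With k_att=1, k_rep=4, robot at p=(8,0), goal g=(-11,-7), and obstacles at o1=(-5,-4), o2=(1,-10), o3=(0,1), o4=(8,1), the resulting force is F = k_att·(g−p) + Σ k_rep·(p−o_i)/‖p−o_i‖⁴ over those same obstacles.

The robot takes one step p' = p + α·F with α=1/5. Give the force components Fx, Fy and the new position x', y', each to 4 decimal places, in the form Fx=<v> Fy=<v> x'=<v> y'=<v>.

F_att = 1·(g−p) = 1·(-19,-7) = (-19.0000,-7.0000)
o1: d²=185 > ρ²=44 → inactive
o2: d²=149 > ρ²=44 → inactive
o3: d²=65 > ρ²=44 → inactive
o4: d²=1 ≤ ρ²=44; F_rep = 4·(0,-1)/1² = (0.0000,-4.0000)
F = F_att + ΣF_rep = (-19.0000,-11.0000)
p' = p + 1/5·F = (4.2000,-2.2000)

Fx=-19.0000 Fy=-11.0000 x'=4.2000 y'=-2.2000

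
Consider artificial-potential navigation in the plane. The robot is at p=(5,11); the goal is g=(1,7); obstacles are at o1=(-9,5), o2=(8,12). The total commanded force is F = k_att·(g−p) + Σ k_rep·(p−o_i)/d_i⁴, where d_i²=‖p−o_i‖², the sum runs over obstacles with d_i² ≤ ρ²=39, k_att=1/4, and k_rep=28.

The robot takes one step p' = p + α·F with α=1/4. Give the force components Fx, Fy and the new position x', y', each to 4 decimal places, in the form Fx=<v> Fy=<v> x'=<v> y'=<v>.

Fx=-1.8400 Fy=-1.2800 x'=4.5400 y'=10.6800

F_att = 1/4·(g−p) = 1/4·(-4,-4) = (-1.0000,-1.0000)
o1: d²=232 > ρ²=39 → inactive
o2: d²=10 ≤ ρ²=39; F_rep = 28·(-3,-1)/10² = (-0.8400,-0.2800)
F = F_att + ΣF_rep = (-1.8400,-1.2800)
p' = p + 1/4·F = (4.5400,10.6800)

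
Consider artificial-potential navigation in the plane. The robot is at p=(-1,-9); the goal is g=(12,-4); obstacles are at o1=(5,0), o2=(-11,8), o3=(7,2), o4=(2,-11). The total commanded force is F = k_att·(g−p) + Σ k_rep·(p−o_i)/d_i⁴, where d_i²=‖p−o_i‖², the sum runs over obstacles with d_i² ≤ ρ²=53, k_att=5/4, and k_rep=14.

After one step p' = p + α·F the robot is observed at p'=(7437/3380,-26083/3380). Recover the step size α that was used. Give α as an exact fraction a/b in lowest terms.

α = 1/5

F_att = 5/4·(g−p) = 5/4·(13,5) = (16.2500,6.2500)
o1: d²=117 > ρ²=53 → inactive
o2: d²=389 > ρ²=53 → inactive
o3: d²=185 > ρ²=53 → inactive
o4: d²=13 ≤ ρ²=53; F_rep = 14·(-3,2)/13² = (-0.2485,0.1657)
F = F_att + ΣF_rep = (16.0015,6.4157)
Δp = p'−p = (3.2003,1.2831); α = Δx/Fx = (10817/3380) / (10817/676) = 1/5
check: Δy/Fy = (4337/3380) / (4337/676) = 1/5 ✓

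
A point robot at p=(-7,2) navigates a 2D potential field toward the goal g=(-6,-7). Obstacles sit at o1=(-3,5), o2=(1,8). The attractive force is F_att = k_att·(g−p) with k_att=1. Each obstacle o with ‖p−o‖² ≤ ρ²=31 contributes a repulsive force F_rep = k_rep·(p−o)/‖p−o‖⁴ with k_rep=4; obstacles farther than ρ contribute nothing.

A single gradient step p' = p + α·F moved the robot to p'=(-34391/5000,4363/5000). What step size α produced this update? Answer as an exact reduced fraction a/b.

α = 1/8

F_att = 1·(g−p) = 1·(1,-9) = (1.0000,-9.0000)
o1: d²=25 ≤ ρ²=31; F_rep = 4·(-4,-3)/25² = (-0.0256,-0.0192)
o2: d²=100 > ρ²=31 → inactive
F = F_att + ΣF_rep = (0.9744,-9.0192)
Δp = p'−p = (0.1218,-1.1274); α = Δx/Fx = (609/5000) / (609/625) = 1/8
check: Δy/Fy = (-5637/5000) / (-5637/625) = 1/8 ✓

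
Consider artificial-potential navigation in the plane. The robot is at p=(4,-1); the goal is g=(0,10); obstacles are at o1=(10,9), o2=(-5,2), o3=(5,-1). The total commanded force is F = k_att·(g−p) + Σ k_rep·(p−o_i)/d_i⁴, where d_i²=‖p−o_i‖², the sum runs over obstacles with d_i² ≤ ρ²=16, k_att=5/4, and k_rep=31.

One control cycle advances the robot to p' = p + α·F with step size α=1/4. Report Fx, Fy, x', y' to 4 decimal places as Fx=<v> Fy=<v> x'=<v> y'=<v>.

F_att = 5/4·(g−p) = 5/4·(-4,11) = (-5.0000,13.7500)
o1: d²=136 > ρ²=16 → inactive
o2: d²=90 > ρ²=16 → inactive
o3: d²=1 ≤ ρ²=16; F_rep = 31·(-1,0)/1² = (-31.0000,0.0000)
F = F_att + ΣF_rep = (-36.0000,13.7500)
p' = p + 1/4·F = (-5.0000,2.4375)

Fx=-36.0000 Fy=13.7500 x'=-5.0000 y'=2.4375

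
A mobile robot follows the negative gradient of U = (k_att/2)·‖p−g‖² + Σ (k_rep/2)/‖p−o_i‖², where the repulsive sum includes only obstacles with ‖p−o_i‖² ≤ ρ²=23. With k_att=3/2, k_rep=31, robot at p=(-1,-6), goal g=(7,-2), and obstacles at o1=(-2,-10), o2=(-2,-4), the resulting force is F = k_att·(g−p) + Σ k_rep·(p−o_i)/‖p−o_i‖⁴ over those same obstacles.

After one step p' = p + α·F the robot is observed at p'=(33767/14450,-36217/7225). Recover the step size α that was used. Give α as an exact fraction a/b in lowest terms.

α = 1/4

F_att = 3/2·(g−p) = 3/2·(8,4) = (12.0000,6.0000)
o1: d²=17 ≤ ρ²=23; F_rep = 31·(1,4)/17² = (0.1073,0.4291)
o2: d²=5 ≤ ρ²=23; F_rep = 31·(1,-2)/5² = (1.2400,-2.4800)
F = F_att + ΣF_rep = (13.3473,3.9491)
Δp = p'−p = (3.3368,0.9873); α = Δx/Fx = (48217/14450) / (96434/7225) = 1/4
check: Δy/Fy = (7133/7225) / (28532/7225) = 1/4 ✓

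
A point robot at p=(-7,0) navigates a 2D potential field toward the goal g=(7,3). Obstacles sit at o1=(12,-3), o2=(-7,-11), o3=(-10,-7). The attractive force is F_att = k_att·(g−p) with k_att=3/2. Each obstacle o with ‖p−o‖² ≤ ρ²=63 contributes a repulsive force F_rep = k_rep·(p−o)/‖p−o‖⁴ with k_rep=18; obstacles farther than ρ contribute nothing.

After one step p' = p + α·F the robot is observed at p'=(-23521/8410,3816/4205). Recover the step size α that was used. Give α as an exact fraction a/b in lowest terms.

F_att = 3/2·(g−p) = 3/2·(14,3) = (21.0000,4.5000)
o1: d²=370 > ρ²=63 → inactive
o2: d²=121 > ρ²=63 → inactive
o3: d²=58 ≤ ρ²=63; F_rep = 18·(3,7)/58² = (0.0161,0.0375)
F = F_att + ΣF_rep = (21.0161,4.5375)
Δp = p'−p = (4.2032,0.9075); α = Δx/Fx = (35349/8410) / (35349/1682) = 1/5
check: Δy/Fy = (3816/4205) / (3816/841) = 1/5 ✓

α = 1/5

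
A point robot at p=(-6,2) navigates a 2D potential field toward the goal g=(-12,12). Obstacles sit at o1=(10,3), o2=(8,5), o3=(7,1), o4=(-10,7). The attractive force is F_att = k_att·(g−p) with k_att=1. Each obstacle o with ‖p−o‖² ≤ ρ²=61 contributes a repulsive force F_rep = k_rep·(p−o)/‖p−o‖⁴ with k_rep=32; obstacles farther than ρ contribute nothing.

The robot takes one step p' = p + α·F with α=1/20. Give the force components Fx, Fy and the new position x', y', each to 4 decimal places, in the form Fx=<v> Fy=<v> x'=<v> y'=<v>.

Fx=-5.9239 Fy=9.9048 x'=-6.2962 y'=2.4952

F_att = 1·(g−p) = 1·(-6,10) = (-6.0000,10.0000)
o1: d²=257 > ρ²=61 → inactive
o2: d²=205 > ρ²=61 → inactive
o3: d²=170 > ρ²=61 → inactive
o4: d²=41 ≤ ρ²=61; F_rep = 32·(4,-5)/41² = (0.0761,-0.0952)
F = F_att + ΣF_rep = (-5.9239,9.9048)
p' = p + 1/20·F = (-6.2962,2.4952)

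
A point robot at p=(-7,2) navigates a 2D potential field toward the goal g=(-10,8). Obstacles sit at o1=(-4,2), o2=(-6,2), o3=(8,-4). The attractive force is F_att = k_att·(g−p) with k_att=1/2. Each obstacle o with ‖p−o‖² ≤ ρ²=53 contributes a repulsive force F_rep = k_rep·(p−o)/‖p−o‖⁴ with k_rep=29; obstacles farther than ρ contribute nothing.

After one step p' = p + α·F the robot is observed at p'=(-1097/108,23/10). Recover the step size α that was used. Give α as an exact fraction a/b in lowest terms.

F_att = 1/2·(g−p) = 1/2·(-3,6) = (-1.5000,3.0000)
o1: d²=9 ≤ ρ²=53; F_rep = 29·(-3,0)/9² = (-1.0741,0.0000)
o2: d²=1 ≤ ρ²=53; F_rep = 29·(-1,0)/1² = (-29.0000,0.0000)
o3: d²=261 > ρ²=53 → inactive
F = F_att + ΣF_rep = (-31.5741,3.0000)
Δp = p'−p = (-3.1574,0.3000); α = Δx/Fx = (-341/108) / (-1705/54) = 1/10
check: Δy/Fy = (3/10) / (3) = 1/10 ✓

α = 1/10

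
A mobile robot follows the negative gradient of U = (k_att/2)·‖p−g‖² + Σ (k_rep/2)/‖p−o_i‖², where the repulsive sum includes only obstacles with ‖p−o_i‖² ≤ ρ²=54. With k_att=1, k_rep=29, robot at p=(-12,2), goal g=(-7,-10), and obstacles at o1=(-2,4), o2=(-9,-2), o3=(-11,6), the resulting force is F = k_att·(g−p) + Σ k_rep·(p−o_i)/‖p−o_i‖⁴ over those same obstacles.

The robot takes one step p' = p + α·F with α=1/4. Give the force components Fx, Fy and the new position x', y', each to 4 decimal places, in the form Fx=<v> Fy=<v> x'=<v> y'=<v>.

F_att = 1·(g−p) = 1·(5,-12) = (5.0000,-12.0000)
o1: d²=104 > ρ²=54 → inactive
o2: d²=25 ≤ ρ²=54; F_rep = 29·(-3,4)/25² = (-0.1392,0.1856)
o3: d²=17 ≤ ρ²=54; F_rep = 29·(-1,-4)/17² = (-0.1003,-0.4014)
F = F_att + ΣF_rep = (4.7605,-12.2158)
p' = p + 1/4·F = (-10.8099,-1.0539)

Fx=4.7605 Fy=-12.2158 x'=-10.8099 y'=-1.0539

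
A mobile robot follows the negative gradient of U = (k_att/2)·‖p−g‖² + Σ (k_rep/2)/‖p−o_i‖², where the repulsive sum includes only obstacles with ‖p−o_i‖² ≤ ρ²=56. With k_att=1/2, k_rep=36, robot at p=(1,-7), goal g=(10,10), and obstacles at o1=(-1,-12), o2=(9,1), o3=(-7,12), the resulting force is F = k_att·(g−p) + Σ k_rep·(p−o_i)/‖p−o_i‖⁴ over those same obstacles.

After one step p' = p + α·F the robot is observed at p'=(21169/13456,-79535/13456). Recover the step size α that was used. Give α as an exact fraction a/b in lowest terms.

α = 1/8

F_att = 1/2·(g−p) = 1/2·(9,17) = (4.5000,8.5000)
o1: d²=29 ≤ ρ²=56; F_rep = 36·(2,5)/29² = (0.0856,0.2140)
o2: d²=128 > ρ²=56 → inactive
o3: d²=425 > ρ²=56 → inactive
F = F_att + ΣF_rep = (4.5856,8.7140)
Δp = p'−p = (0.5732,1.0893); α = Δx/Fx = (7713/13456) / (7713/1682) = 1/8
check: Δy/Fy = (14657/13456) / (14657/1682) = 1/8 ✓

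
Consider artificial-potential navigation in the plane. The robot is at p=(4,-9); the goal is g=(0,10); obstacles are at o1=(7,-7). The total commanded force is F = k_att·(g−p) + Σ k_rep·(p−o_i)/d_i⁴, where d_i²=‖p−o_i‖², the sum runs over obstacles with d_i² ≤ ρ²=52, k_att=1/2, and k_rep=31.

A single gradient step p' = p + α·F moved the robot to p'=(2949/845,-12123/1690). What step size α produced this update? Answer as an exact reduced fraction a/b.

α = 1/5

F_att = 1/2·(g−p) = 1/2·(-4,19) = (-2.0000,9.5000)
o1: d²=13 ≤ ρ²=52; F_rep = 31·(-3,-2)/13² = (-0.5503,-0.3669)
F = F_att + ΣF_rep = (-2.5503,9.1331)
Δp = p'−p = (-0.5101,1.8266); α = Δx/Fx = (-431/845) / (-431/169) = 1/5
check: Δy/Fy = (3087/1690) / (3087/338) = 1/5 ✓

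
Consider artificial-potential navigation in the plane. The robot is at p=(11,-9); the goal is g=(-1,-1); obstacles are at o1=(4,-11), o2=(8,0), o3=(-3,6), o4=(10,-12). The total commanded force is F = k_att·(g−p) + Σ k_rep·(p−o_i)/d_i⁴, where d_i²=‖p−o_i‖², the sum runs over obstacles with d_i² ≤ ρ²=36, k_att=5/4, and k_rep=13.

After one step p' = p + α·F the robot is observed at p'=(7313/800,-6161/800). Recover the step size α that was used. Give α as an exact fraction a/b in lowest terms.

F_att = 5/4·(g−p) = 5/4·(-12,8) = (-15.0000,10.0000)
o1: d²=53 > ρ²=36 → inactive
o2: d²=90 > ρ²=36 → inactive
o3: d²=421 > ρ²=36 → inactive
o4: d²=10 ≤ ρ²=36; F_rep = 13·(1,3)/10² = (0.1300,0.3900)
F = F_att + ΣF_rep = (-14.8700,10.3900)
Δp = p'−p = (-1.8587,1.2988); α = Δx/Fx = (-1487/800) / (-1487/100) = 1/8
check: Δy/Fy = (1039/800) / (1039/100) = 1/8 ✓

α = 1/8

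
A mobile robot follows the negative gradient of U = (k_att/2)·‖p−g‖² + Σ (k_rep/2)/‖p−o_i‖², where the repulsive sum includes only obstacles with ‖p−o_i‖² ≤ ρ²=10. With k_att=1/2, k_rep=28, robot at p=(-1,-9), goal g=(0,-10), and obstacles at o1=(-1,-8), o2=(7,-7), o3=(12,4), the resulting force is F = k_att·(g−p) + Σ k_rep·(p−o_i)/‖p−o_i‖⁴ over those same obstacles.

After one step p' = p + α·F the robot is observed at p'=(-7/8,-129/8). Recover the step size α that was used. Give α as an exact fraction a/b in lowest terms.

F_att = 1/2·(g−p) = 1/2·(1,-1) = (0.5000,-0.5000)
o1: d²=1 ≤ ρ²=10; F_rep = 28·(0,-1)/1² = (0.0000,-28.0000)
o2: d²=68 > ρ²=10 → inactive
o3: d²=338 > ρ²=10 → inactive
F = F_att + ΣF_rep = (0.5000,-28.5000)
Δp = p'−p = (0.1250,-7.1250); α = Δx/Fx = (1/8) / (1/2) = 1/4
check: Δy/Fy = (-57/8) / (-57/2) = 1/4 ✓

α = 1/4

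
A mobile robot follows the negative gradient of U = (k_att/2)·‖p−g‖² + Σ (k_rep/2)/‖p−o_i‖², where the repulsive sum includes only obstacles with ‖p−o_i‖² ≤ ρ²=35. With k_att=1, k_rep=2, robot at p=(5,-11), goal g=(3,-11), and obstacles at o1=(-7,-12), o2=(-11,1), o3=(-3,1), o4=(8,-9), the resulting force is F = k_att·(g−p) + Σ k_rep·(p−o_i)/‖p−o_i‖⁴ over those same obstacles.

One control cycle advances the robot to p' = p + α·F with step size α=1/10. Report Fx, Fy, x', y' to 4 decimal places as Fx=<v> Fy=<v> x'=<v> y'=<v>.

Fx=-2.0355 Fy=-0.0237 x'=4.7964 y'=-11.0024

F_att = 1·(g−p) = 1·(-2,0) = (-2.0000,0.0000)
o1: d²=145 > ρ²=35 → inactive
o2: d²=400 > ρ²=35 → inactive
o3: d²=208 > ρ²=35 → inactive
o4: d²=13 ≤ ρ²=35; F_rep = 2·(-3,-2)/13² = (-0.0355,-0.0237)
F = F_att + ΣF_rep = (-2.0355,-0.0237)
p' = p + 1/10·F = (4.7964,-11.0024)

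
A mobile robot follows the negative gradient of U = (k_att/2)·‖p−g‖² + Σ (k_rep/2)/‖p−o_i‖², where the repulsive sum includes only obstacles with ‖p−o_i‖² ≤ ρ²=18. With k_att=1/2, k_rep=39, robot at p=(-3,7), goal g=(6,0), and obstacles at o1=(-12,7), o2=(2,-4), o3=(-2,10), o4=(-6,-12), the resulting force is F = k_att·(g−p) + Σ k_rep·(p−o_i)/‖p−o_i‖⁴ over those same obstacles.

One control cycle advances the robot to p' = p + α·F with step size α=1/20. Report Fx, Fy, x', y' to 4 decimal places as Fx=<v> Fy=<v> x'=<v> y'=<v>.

Fx=4.1100 Fy=-4.6700 x'=-2.7945 y'=6.7665

F_att = 1/2·(g−p) = 1/2·(9,-7) = (4.5000,-3.5000)
o1: d²=81 > ρ²=18 → inactive
o2: d²=146 > ρ²=18 → inactive
o3: d²=10 ≤ ρ²=18; F_rep = 39·(-1,-3)/10² = (-0.3900,-1.1700)
o4: d²=370 > ρ²=18 → inactive
F = F_att + ΣF_rep = (4.1100,-4.6700)
p' = p + 1/20·F = (-2.7945,6.7665)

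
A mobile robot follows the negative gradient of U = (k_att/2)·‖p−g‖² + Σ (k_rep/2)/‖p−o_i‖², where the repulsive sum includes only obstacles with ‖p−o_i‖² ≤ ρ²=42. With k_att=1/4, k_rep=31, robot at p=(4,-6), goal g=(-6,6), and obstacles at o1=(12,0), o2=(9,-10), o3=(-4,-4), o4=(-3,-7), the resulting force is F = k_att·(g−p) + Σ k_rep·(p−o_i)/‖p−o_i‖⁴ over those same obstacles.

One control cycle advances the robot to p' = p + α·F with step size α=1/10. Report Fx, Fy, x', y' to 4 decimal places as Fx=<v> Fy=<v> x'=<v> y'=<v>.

Fx=-2.5922 Fy=3.0738 x'=3.7408 y'=-5.6926

F_att = 1/4·(g−p) = 1/4·(-10,12) = (-2.5000,3.0000)
o1: d²=100 > ρ²=42 → inactive
o2: d²=41 ≤ ρ²=42; F_rep = 31·(-5,4)/41² = (-0.0922,0.0738)
o3: d²=68 > ρ²=42 → inactive
o4: d²=50 > ρ²=42 → inactive
F = F_att + ΣF_rep = (-2.5922,3.0738)
p' = p + 1/10·F = (3.7408,-5.6926)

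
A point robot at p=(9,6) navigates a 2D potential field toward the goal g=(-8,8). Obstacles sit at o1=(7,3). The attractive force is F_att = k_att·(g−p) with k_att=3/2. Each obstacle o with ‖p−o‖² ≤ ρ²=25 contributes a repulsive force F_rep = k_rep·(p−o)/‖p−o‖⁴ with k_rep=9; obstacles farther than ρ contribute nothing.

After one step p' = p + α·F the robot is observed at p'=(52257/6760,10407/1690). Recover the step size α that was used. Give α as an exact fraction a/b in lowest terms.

α = 1/20

F_att = 3/2·(g−p) = 3/2·(-17,2) = (-25.5000,3.0000)
o1: d²=13 ≤ ρ²=25; F_rep = 9·(2,3)/13² = (0.1065,0.1598)
F = F_att + ΣF_rep = (-25.3935,3.1598)
Δp = p'−p = (-1.2697,0.1580); α = Δx/Fx = (-8583/6760) / (-8583/338) = 1/20
check: Δy/Fy = (267/1690) / (534/169) = 1/20 ✓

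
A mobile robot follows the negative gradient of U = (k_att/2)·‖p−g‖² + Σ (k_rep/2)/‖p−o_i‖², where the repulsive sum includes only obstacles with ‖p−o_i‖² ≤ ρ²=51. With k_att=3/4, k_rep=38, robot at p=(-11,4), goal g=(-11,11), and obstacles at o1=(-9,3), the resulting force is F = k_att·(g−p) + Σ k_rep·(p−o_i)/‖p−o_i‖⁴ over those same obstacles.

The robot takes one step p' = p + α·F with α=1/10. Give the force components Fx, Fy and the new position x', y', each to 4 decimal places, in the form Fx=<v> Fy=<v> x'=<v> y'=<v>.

Fx=-3.0400 Fy=6.7700 x'=-11.3040 y'=4.6770

F_att = 3/4·(g−p) = 3/4·(0,7) = (0.0000,5.2500)
o1: d²=5 ≤ ρ²=51; F_rep = 38·(-2,1)/5² = (-3.0400,1.5200)
F = F_att + ΣF_rep = (-3.0400,6.7700)
p' = p + 1/10·F = (-11.3040,4.6770)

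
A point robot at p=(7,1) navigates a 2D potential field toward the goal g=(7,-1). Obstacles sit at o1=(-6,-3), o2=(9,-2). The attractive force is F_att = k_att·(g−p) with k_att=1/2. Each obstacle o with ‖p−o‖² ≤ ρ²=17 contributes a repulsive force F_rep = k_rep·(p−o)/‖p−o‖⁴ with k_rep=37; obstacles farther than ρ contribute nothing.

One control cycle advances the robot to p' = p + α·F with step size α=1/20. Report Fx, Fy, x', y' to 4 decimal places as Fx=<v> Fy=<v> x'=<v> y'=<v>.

F_att = 1/2·(g−p) = 1/2·(0,-2) = (0.0000,-1.0000)
o1: d²=185 > ρ²=17 → inactive
o2: d²=13 ≤ ρ²=17; F_rep = 37·(-2,3)/13² = (-0.4379,0.6568)
F = F_att + ΣF_rep = (-0.4379,-0.3432)
p' = p + 1/20·F = (6.9781,0.9828)

Fx=-0.4379 Fy=-0.3432 x'=6.9781 y'=0.9828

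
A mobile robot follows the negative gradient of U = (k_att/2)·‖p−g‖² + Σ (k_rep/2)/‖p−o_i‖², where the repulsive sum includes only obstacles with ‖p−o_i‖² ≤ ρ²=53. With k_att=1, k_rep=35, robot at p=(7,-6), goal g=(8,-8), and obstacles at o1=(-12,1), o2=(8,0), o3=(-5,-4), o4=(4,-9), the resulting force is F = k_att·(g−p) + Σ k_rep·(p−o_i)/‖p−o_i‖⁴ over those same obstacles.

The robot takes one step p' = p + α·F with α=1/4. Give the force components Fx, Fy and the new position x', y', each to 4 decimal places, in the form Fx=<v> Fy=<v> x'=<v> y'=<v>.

Fx=1.2985 Fy=-1.8293 x'=7.3246 y'=-6.4573

F_att = 1·(g−p) = 1·(1,-2) = (1.0000,-2.0000)
o1: d²=410 > ρ²=53 → inactive
o2: d²=37 ≤ ρ²=53; F_rep = 35·(-1,-6)/37² = (-0.0256,-0.1534)
o3: d²=148 > ρ²=53 → inactive
o4: d²=18 ≤ ρ²=53; F_rep = 35·(3,3)/18² = (0.3241,0.3241)
F = F_att + ΣF_rep = (1.2985,-1.8293)
p' = p + 1/4·F = (7.3246,-6.4573)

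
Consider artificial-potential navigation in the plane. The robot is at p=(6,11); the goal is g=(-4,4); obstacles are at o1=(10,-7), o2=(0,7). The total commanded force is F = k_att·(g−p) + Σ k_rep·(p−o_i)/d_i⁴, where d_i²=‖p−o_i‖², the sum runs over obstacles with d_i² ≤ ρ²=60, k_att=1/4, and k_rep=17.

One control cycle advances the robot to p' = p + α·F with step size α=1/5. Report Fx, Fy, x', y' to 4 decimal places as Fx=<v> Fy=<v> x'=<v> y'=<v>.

Fx=-2.4623 Fy=-1.7249 x'=5.5075 y'=10.6550

F_att = 1/4·(g−p) = 1/4·(-10,-7) = (-2.5000,-1.7500)
o1: d²=340 > ρ²=60 → inactive
o2: d²=52 ≤ ρ²=60; F_rep = 17·(6,4)/52² = (0.0377,0.0251)
F = F_att + ΣF_rep = (-2.4623,-1.7249)
p' = p + 1/5·F = (5.5075,10.6550)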